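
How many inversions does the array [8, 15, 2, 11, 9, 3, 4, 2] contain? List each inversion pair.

Finding inversions in [8, 15, 2, 11, 9, 3, 4, 2]:

(0, 2): arr[0]=8 > arr[2]=2
(0, 5): arr[0]=8 > arr[5]=3
(0, 6): arr[0]=8 > arr[6]=4
(0, 7): arr[0]=8 > arr[7]=2
(1, 2): arr[1]=15 > arr[2]=2
(1, 3): arr[1]=15 > arr[3]=11
(1, 4): arr[1]=15 > arr[4]=9
(1, 5): arr[1]=15 > arr[5]=3
(1, 6): arr[1]=15 > arr[6]=4
(1, 7): arr[1]=15 > arr[7]=2
(3, 4): arr[3]=11 > arr[4]=9
(3, 5): arr[3]=11 > arr[5]=3
(3, 6): arr[3]=11 > arr[6]=4
(3, 7): arr[3]=11 > arr[7]=2
(4, 5): arr[4]=9 > arr[5]=3
(4, 6): arr[4]=9 > arr[6]=4
(4, 7): arr[4]=9 > arr[7]=2
(5, 7): arr[5]=3 > arr[7]=2
(6, 7): arr[6]=4 > arr[7]=2

Total inversions: 19

The array has 19 inversion(s): (0,2), (0,5), (0,6), (0,7), (1,2), (1,3), (1,4), (1,5), (1,6), (1,7), (3,4), (3,5), (3,6), (3,7), (4,5), (4,6), (4,7), (5,7), (6,7). Each pair (i,j) satisfies i < j and arr[i] > arr[j].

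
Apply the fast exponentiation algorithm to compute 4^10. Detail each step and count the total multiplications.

Computing 4^10 by squaring (build up from 4^1; each line after the first costs one multiplication):

4^1 = 4
4^2 = (4^1)^2 = 4^2 = 16
4^4 = (4^2)^2 = 16^2 = 256
4^5 = 4 * 4^4 = 4 * 256 = 1024
4^10 = (4^5)^2 = 1024^2 = 1048576

Result: 1048576
Multiplications needed: 4 (4 lines after 4^1)

4^10 = 1048576. Using exponentiation by squaring, this requires 4 multiplications. The key idea: if the exponent is even, square the half-power; if odd, multiply by the base once.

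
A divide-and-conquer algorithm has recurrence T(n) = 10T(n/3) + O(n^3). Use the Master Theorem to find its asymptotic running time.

Master Theorem for T(n) = 10T(n/3) + O(n^3):

a = 10, b = 3, c = 3
log_b(a) = log_3(10) = 2.0959

Case 3: c = 3 > log_3(10) = 2.0959
T(n) = O(n^3) = O(n^3)

For T(n) = 10T(n/3) + O(n^3): log_3(10) = 2.0959. This is Case 3 of the Master Theorem (c > log_b(a), work dominated by root), giving O(n^3).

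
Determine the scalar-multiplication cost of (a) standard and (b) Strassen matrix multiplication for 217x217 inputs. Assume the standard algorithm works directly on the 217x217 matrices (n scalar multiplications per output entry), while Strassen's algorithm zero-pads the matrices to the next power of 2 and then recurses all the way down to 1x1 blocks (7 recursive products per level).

Matrix multiplication for 217x217 matrices:

Strassen's algorithm requires power-of-2 dimensions. Pad 217x217 to 256x256 (next power of 2).

Standard algorithm: 217^3 = 10218313 multiplications
Strassen's algorithm: 7^(log2(256)) = 7^8 = 5764801 multiplications
Savings: 10218313 - 5764801 = 4453512 multiplications

Standard: 10218313 multiplications (217^3). Strassen: 5764801 multiplications (7^8, after padding to 256x256). Strassen reduces 8 recursive multiplications to 7 at each level.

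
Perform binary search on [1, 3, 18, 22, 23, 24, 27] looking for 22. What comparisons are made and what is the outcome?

Binary search for 22 in [1, 3, 18, 22, 23, 24, 27]:

lo=0, hi=6, mid=3, arr[mid]=22 -> Found target at index 3!

Binary search finds 22 at index 3 after 1 comparisons. The search repeatedly halves the search space by comparing with the middle element.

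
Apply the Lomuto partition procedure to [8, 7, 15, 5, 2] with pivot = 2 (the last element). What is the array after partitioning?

Lomuto partition with pivot = 2:

Initial array: [8, 7, 15, 5, 2]

arr[0]=8 > 2: no swap
arr[1]=7 > 2: no swap
arr[2]=15 > 2: no swap
arr[3]=5 > 2: no swap

Place pivot at position 0: [2, 7, 15, 5, 8]
Pivot position: 0

After partitioning with pivot 2, the array becomes [2, 7, 15, 5, 8]. The pivot is placed at index 0. All elements to the left of the pivot are <= 2, and all elements to the right are > 2.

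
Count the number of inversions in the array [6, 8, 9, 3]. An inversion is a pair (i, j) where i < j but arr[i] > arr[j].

Finding inversions in [6, 8, 9, 3]:

(0, 3): arr[0]=6 > arr[3]=3
(1, 3): arr[1]=8 > arr[3]=3
(2, 3): arr[2]=9 > arr[3]=3

Total inversions: 3

The array has 3 inversion(s): (0,3), (1,3), (2,3). Each pair (i,j) satisfies i < j and arr[i] > arr[j].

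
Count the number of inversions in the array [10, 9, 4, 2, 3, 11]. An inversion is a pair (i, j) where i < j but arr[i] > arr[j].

Finding inversions in [10, 9, 4, 2, 3, 11]:

(0, 1): arr[0]=10 > arr[1]=9
(0, 2): arr[0]=10 > arr[2]=4
(0, 3): arr[0]=10 > arr[3]=2
(0, 4): arr[0]=10 > arr[4]=3
(1, 2): arr[1]=9 > arr[2]=4
(1, 3): arr[1]=9 > arr[3]=2
(1, 4): arr[1]=9 > arr[4]=3
(2, 3): arr[2]=4 > arr[3]=2
(2, 4): arr[2]=4 > arr[4]=3

Total inversions: 9

The array has 9 inversion(s): (0,1), (0,2), (0,3), (0,4), (1,2), (1,3), (1,4), (2,3), (2,4). Each pair (i,j) satisfies i < j and arr[i] > arr[j].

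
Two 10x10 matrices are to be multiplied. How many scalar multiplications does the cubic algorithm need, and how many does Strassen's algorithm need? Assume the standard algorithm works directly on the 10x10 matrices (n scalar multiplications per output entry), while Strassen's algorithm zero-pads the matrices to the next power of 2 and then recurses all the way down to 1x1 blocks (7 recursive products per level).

Matrix multiplication for 10x10 matrices:

Strassen's algorithm requires power-of-2 dimensions. Pad 10x10 to 16x16 (next power of 2).

Standard algorithm: 10^3 = 1000 multiplications
Strassen's algorithm: 7^(log2(16)) = 7^4 = 2401 multiplications
Difference: 1000 - 2401 = -1401 (Strassen uses MORE here due to padding overhead — for small or just-over-power-of-2 n, padding can outweigh the per-level savings)

Standard: 1000 multiplications (10^3). Strassen: 2401 multiplications (7^4, after padding to 16x16). Strassen reduces 8 recursive multiplications to 7 at each level.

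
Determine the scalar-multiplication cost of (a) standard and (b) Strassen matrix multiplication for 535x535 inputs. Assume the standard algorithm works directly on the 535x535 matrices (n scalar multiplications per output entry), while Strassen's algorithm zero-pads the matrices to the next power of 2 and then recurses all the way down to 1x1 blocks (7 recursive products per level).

Matrix multiplication for 535x535 matrices:

Strassen's algorithm requires power-of-2 dimensions. Pad 535x535 to 1024x1024 (next power of 2).

Standard algorithm: 535^3 = 153130375 multiplications
Strassen's algorithm: 7^(log2(1024)) = 7^10 = 282475249 multiplications
Difference: 153130375 - 282475249 = -129344874 (Strassen uses MORE here due to padding overhead — for small or just-over-power-of-2 n, padding can outweigh the per-level savings)

Standard: 153130375 multiplications (535^3). Strassen: 282475249 multiplications (7^10, after padding to 1024x1024). Strassen reduces 8 recursive multiplications to 7 at each level.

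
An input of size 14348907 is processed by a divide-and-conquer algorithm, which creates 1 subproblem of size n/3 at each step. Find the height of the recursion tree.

For divide and conquer with division factor 3:

Problem sizes at each level:
Level 0: 14348907
Level 1: 4782969
Level 2: 1594323
Level 3: 531441
Level 4: 177147
Level 5: 59049
Level 6: 19683
Level 7: 6561
Level 8: 2187
Level 9: 729
Level 10: 243
Level 11: 81
Level 12: 27
Level 13: 9
Level 14: 3
Level 15: 1

The root is level 0 and the size-1 base case is level 15 (the tree spans levels 0 through 15, i.e. 16 levels counting the root), so the depth is the number of divisions: log_3(14348907) = 15

The recursion tree depth is log_3(14348907) = 15. At each level, the problem size is divided by 3, so it takes 15 divisions to reduce to a base case of size 1. The algorithm makes 1 recursive call at each level.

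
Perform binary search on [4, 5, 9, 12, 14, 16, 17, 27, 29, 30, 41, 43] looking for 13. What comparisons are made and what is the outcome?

Binary search for 13 in [4, 5, 9, 12, 14, 16, 17, 27, 29, 30, 41, 43]:

lo=0, hi=11, mid=5, arr[mid]=16 -> 16 > 13, search left half
lo=0, hi=4, mid=2, arr[mid]=9 -> 9 < 13, search right half
lo=3, hi=4, mid=3, arr[mid]=12 -> 12 < 13, search right half
lo=4, hi=4, mid=4, arr[mid]=14 -> 14 > 13, search left half
lo=4 > hi=3, target 13 not found

Binary search determines that 13 is not in the array after 4 comparisons. The search space was exhausted without finding the target.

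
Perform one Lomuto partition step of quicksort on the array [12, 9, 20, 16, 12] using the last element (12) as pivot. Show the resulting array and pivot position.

Lomuto partition with pivot = 12:

Initial array: [12, 9, 20, 16, 12]

arr[0]=12 <= 12: swap with position 0, array becomes [12, 9, 20, 16, 12]
arr[1]=9 <= 12: swap with position 1, array becomes [12, 9, 20, 16, 12]
arr[2]=20 > 12: no swap
arr[3]=16 > 12: no swap

Place pivot at position 2: [12, 9, 12, 16, 20]
Pivot position: 2

After partitioning with pivot 12, the array becomes [12, 9, 12, 16, 20]. The pivot is placed at index 2. All elements to the left of the pivot are <= 12, and all elements to the right are > 12.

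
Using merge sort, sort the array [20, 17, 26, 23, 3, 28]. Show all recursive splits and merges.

Merge sort trace:

Split: [20, 17, 26, 23, 3, 28] -> [20, 17, 26] and [23, 3, 28]
  Split: [20, 17, 26] -> [20] and [17, 26]
    Split: [17, 26] -> [17] and [26]
    Merge: [17] + [26] -> [17, 26]
  Merge: [20] + [17, 26] -> [17, 20, 26]
  Split: [23, 3, 28] -> [23] and [3, 28]
    Split: [3, 28] -> [3] and [28]
    Merge: [3] + [28] -> [3, 28]
  Merge: [23] + [3, 28] -> [3, 23, 28]
Merge: [17, 20, 26] + [3, 23, 28] -> [3, 17, 20, 23, 26, 28]

Final sorted array: [3, 17, 20, 23, 26, 28]

The merge sort proceeds by recursively splitting the array and merging sorted halves.
After all merges, the sorted array is [3, 17, 20, 23, 26, 28].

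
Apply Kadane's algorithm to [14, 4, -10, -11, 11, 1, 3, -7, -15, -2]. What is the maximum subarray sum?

Using Kadane's algorithm on [14, 4, -10, -11, 11, 1, 3, -7, -15, -2]:

Scanning through the array:
Position 1 (value 4): max_ending_here = 18, max_so_far = 18
Position 2 (value -10): max_ending_here = 8, max_so_far = 18
Position 3 (value -11): max_ending_here = -3, max_so_far = 18
Position 4 (value 11): max_ending_here = 11, max_so_far = 18
Position 5 (value 1): max_ending_here = 12, max_so_far = 18
Position 6 (value 3): max_ending_here = 15, max_so_far = 18
Position 7 (value -7): max_ending_here = 8, max_so_far = 18
Position 8 (value -15): max_ending_here = -7, max_so_far = 18
Position 9 (value -2): max_ending_here = -2, max_so_far = 18

Maximum subarray: [14, 4]
Maximum sum: 18

The maximum subarray is [14, 4] with sum 18. This subarray runs from index 0 to index 1.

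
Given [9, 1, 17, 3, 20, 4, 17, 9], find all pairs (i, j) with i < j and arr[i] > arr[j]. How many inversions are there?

Finding inversions in [9, 1, 17, 3, 20, 4, 17, 9]:

(0, 1): arr[0]=9 > arr[1]=1
(0, 3): arr[0]=9 > arr[3]=3
(0, 5): arr[0]=9 > arr[5]=4
(2, 3): arr[2]=17 > arr[3]=3
(2, 5): arr[2]=17 > arr[5]=4
(2, 7): arr[2]=17 > arr[7]=9
(4, 5): arr[4]=20 > arr[5]=4
(4, 6): arr[4]=20 > arr[6]=17
(4, 7): arr[4]=20 > arr[7]=9
(6, 7): arr[6]=17 > arr[7]=9

Total inversions: 10

The array has 10 inversion(s): (0,1), (0,3), (0,5), (2,3), (2,5), (2,7), (4,5), (4,6), (4,7), (6,7). Each pair (i,j) satisfies i < j and arr[i] > arr[j].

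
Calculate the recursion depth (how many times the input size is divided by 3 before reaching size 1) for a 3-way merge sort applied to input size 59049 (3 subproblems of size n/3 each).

For divide and conquer with division factor 3:

Problem sizes at each level:
Level 0: 59049
Level 1: 19683
Level 2: 6561
Level 3: 2187
Level 4: 729
Level 5: 243
Level 6: 81
Level 7: 27
Level 8: 9
Level 9: 3
Level 10: 1

The root is level 0 and the size-1 base case is level 10 (the tree spans levels 0 through 10, i.e. 11 levels counting the root), so the depth is the number of divisions: log_3(59049) = 10

The recursion tree depth is log_3(59049) = 10. At each level, the problem size is divided by 3, so it takes 10 divisions to reduce to a base case of size 1. The algorithm makes 3 recursive calls at each level.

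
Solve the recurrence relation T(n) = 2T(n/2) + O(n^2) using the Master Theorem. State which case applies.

Master Theorem for T(n) = 2T(n/2) + O(n^2):

a = 2, b = 2, c = 2
log_b(a) = log_2(2) = 1.0000

Case 3: c = 2 > log_2(2) = 1.0000
T(n) = O(n^2) = O(n^2)

For T(n) = 2T(n/2) + O(n^2): log_2(2) = 1.0000. This is Case 3 of the Master Theorem (c > log_b(a), work dominated by root), giving O(n^2).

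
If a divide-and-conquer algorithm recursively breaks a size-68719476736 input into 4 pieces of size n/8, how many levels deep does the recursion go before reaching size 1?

For divide and conquer with division factor 8:

Problem sizes at each level:
Level 0: 68719476736
Level 1: 8589934592
Level 2: 1073741824
Level 3: 134217728
Level 4: 16777216
Level 5: 2097152
Level 6: 262144
Level 7: 32768
Level 8: 4096
Level 9: 512
Level 10: 64
Level 11: 8
Level 12: 1

The root is level 0 and the size-1 base case is level 12 (the tree spans levels 0 through 12, i.e. 13 levels counting the root), so the depth is the number of divisions: log_8(68719476736) = 12

The recursion tree depth is log_8(68719476736) = 12. At each level, the problem size is divided by 8, so it takes 12 divisions to reduce to a base case of size 1. The algorithm makes 4 recursive calls at each level.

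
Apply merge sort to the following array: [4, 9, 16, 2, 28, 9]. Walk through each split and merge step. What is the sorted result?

Merge sort trace:

Split: [4, 9, 16, 2, 28, 9] -> [4, 9, 16] and [2, 28, 9]
  Split: [4, 9, 16] -> [4] and [9, 16]
    Split: [9, 16] -> [9] and [16]
    Merge: [9] + [16] -> [9, 16]
  Merge: [4] + [9, 16] -> [4, 9, 16]
  Split: [2, 28, 9] -> [2] and [28, 9]
    Split: [28, 9] -> [28] and [9]
    Merge: [28] + [9] -> [9, 28]
  Merge: [2] + [9, 28] -> [2, 9, 28]
Merge: [4, 9, 16] + [2, 9, 28] -> [2, 4, 9, 9, 16, 28]

Final sorted array: [2, 4, 9, 9, 16, 28]

The merge sort proceeds by recursively splitting the array and merging sorted halves.
After all merges, the sorted array is [2, 4, 9, 9, 16, 28].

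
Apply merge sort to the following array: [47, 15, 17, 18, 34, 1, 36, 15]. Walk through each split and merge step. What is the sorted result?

Merge sort trace:

Split: [47, 15, 17, 18, 34, 1, 36, 15] -> [47, 15, 17, 18] and [34, 1, 36, 15]
  Split: [47, 15, 17, 18] -> [47, 15] and [17, 18]
    Split: [47, 15] -> [47] and [15]
    Merge: [47] + [15] -> [15, 47]
    Split: [17, 18] -> [17] and [18]
    Merge: [17] + [18] -> [17, 18]
  Merge: [15, 47] + [17, 18] -> [15, 17, 18, 47]
  Split: [34, 1, 36, 15] -> [34, 1] and [36, 15]
    Split: [34, 1] -> [34] and [1]
    Merge: [34] + [1] -> [1, 34]
    Split: [36, 15] -> [36] and [15]
    Merge: [36] + [15] -> [15, 36]
  Merge: [1, 34] + [15, 36] -> [1, 15, 34, 36]
Merge: [15, 17, 18, 47] + [1, 15, 34, 36] -> [1, 15, 15, 17, 18, 34, 36, 47]

Final sorted array: [1, 15, 15, 17, 18, 34, 36, 47]

The merge sort proceeds by recursively splitting the array and merging sorted halves.
After all merges, the sorted array is [1, 15, 15, 17, 18, 34, 36, 47].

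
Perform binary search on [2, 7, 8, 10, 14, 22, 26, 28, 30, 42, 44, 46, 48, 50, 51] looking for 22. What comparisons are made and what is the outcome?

Binary search for 22 in [2, 7, 8, 10, 14, 22, 26, 28, 30, 42, 44, 46, 48, 50, 51]:

lo=0, hi=14, mid=7, arr[mid]=28 -> 28 > 22, search left half
lo=0, hi=6, mid=3, arr[mid]=10 -> 10 < 22, search right half
lo=4, hi=6, mid=5, arr[mid]=22 -> Found target at index 5!

Binary search finds 22 at index 5 after 3 comparisons. The search repeatedly halves the search space by comparing with the middle element.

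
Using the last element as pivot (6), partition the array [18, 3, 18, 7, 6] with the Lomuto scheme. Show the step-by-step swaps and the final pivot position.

Lomuto partition with pivot = 6:

Initial array: [18, 3, 18, 7, 6]

arr[0]=18 > 6: no swap
arr[1]=3 <= 6: swap with position 0, array becomes [3, 18, 18, 7, 6]
arr[2]=18 > 6: no swap
arr[3]=7 > 6: no swap

Place pivot at position 1: [3, 6, 18, 7, 18]
Pivot position: 1

After partitioning with pivot 6, the array becomes [3, 6, 18, 7, 18]. The pivot is placed at index 1. All elements to the left of the pivot are <= 6, and all elements to the right are > 6.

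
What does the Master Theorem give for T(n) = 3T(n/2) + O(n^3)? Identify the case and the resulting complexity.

Master Theorem for T(n) = 3T(n/2) + O(n^3):

a = 3, b = 2, c = 3
log_b(a) = log_2(3) = 1.5850

Case 3: c = 3 > log_2(3) = 1.5850
T(n) = O(n^3) = O(n^3)

For T(n) = 3T(n/2) + O(n^3): log_2(3) = 1.5850. This is Case 3 of the Master Theorem (c > log_b(a), work dominated by root), giving O(n^3).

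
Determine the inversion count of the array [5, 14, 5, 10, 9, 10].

Finding inversions in [5, 14, 5, 10, 9, 10]:

(1, 2): arr[1]=14 > arr[2]=5
(1, 3): arr[1]=14 > arr[3]=10
(1, 4): arr[1]=14 > arr[4]=9
(1, 5): arr[1]=14 > arr[5]=10
(3, 4): arr[3]=10 > arr[4]=9

Total inversions: 5

The array has 5 inversion(s): (1,2), (1,3), (1,4), (1,5), (3,4). Each pair (i,j) satisfies i < j and arr[i] > arr[j].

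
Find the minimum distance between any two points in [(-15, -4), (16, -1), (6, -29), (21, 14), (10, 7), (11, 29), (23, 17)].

Computing all pairwise distances among 7 points:

d((-15, -4), (16, -1)) = 31.1448
d((-15, -4), (6, -29)) = 32.6497
d((-15, -4), (21, 14)) = 40.2492
d((-15, -4), (10, 7)) = 27.313
d((-15, -4), (11, 29)) = 42.0119
d((-15, -4), (23, 17)) = 43.4166
d((16, -1), (6, -29)) = 29.7321
d((16, -1), (21, 14)) = 15.8114
d((16, -1), (10, 7)) = 10.0
d((16, -1), (11, 29)) = 30.4138
d((16, -1), (23, 17)) = 19.3132
d((6, -29), (21, 14)) = 45.5412
d((6, -29), (10, 7)) = 36.2215
d((6, -29), (11, 29)) = 58.2151
d((6, -29), (23, 17)) = 49.0408
d((21, 14), (10, 7)) = 13.0384
d((21, 14), (11, 29)) = 18.0278
d((21, 14), (23, 17)) = 3.6056 <-- minimum
d((10, 7), (11, 29)) = 22.0227
d((10, 7), (23, 17)) = 16.4012
d((11, 29), (23, 17)) = 16.9706

Closest pair: (21, 14) and (23, 17) with distance 3.6056

The closest pair is (21, 14) and (23, 17) with Euclidean distance 3.6056. For 7 points, brute-force pairwise comparison is shown above. For large n, the divide-and-conquer algorithm (sort by x, recurse on halves, check the dividing strip) achieves O(n log n).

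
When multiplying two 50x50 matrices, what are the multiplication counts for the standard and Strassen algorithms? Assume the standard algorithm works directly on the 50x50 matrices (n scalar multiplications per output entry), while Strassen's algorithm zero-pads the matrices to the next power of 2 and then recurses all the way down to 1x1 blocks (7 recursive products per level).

Matrix multiplication for 50x50 matrices:

Strassen's algorithm requires power-of-2 dimensions. Pad 50x50 to 64x64 (next power of 2).

Standard algorithm: 50^3 = 125000 multiplications
Strassen's algorithm: 7^(log2(64)) = 7^6 = 117649 multiplications
Savings: 125000 - 117649 = 7351 multiplications

Standard: 125000 multiplications (50^3). Strassen: 117649 multiplications (7^6, after padding to 64x64). Strassen reduces 8 recursive multiplications to 7 at each level.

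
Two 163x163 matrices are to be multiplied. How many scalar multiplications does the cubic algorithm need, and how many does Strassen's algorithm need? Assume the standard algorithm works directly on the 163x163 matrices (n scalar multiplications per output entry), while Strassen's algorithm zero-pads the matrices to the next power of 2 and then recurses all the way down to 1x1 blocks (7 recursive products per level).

Matrix multiplication for 163x163 matrices:

Strassen's algorithm requires power-of-2 dimensions. Pad 163x163 to 256x256 (next power of 2).

Standard algorithm: 163^3 = 4330747 multiplications
Strassen's algorithm: 7^(log2(256)) = 7^8 = 5764801 multiplications
Difference: 4330747 - 5764801 = -1434054 (Strassen uses MORE here due to padding overhead — for small or just-over-power-of-2 n, padding can outweigh the per-level savings)

Standard: 4330747 multiplications (163^3). Strassen: 5764801 multiplications (7^8, after padding to 256x256). Strassen reduces 8 recursive multiplications to 7 at each level.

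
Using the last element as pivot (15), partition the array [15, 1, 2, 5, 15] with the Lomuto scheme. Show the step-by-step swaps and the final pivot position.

Lomuto partition with pivot = 15:

Initial array: [15, 1, 2, 5, 15]

arr[0]=15 <= 15: swap with position 0, array becomes [15, 1, 2, 5, 15]
arr[1]=1 <= 15: swap with position 1, array becomes [15, 1, 2, 5, 15]
arr[2]=2 <= 15: swap with position 2, array becomes [15, 1, 2, 5, 15]
arr[3]=5 <= 15: swap with position 3, array becomes [15, 1, 2, 5, 15]

Place pivot at position 4: [15, 1, 2, 5, 15]
Pivot position: 4

After partitioning with pivot 15, the array becomes [15, 1, 2, 5, 15]. The pivot is placed at index 4. All elements to the left of the pivot are <= 15, and all elements to the right are > 15.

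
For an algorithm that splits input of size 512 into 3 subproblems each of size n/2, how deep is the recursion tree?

For divide and conquer with division factor 2:

Problem sizes at each level:
Level 0: 512
Level 1: 256
Level 2: 128
Level 3: 64
Level 4: 32
Level 5: 16
Level 6: 8
Level 7: 4
Level 8: 2
Level 9: 1

The root is level 0 and the size-1 base case is level 9 (the tree spans levels 0 through 9, i.e. 10 levels counting the root), so the depth is the number of divisions: log_2(512) = 9

The recursion tree depth is log_2(512) = 9. At each level, the problem size is divided by 2, so it takes 9 divisions to reduce to a base case of size 1. The algorithm makes 3 recursive calls at each level.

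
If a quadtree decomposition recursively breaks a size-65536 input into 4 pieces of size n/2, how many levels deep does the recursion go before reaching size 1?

For divide and conquer with division factor 2:

Problem sizes at each level:
Level 0: 65536
Level 1: 32768
Level 2: 16384
Level 3: 8192
Level 4: 4096
Level 5: 2048
Level 6: 1024
Level 7: 512
Level 8: 256
Level 9: 128
Level 10: 64
Level 11: 32
Level 12: 16
Level 13: 8
Level 14: 4
Level 15: 2
Level 16: 1

The root is level 0 and the size-1 base case is level 16 (the tree spans levels 0 through 16, i.e. 17 levels counting the root), so the depth is the number of divisions: log_2(65536) = 16

The recursion tree depth is log_2(65536) = 16. At each level, the problem size is divided by 2, so it takes 16 divisions to reduce to a base case of size 1. The algorithm makes 4 recursive calls at each level.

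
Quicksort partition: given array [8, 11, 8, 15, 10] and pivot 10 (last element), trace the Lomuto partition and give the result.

Lomuto partition with pivot = 10:

Initial array: [8, 11, 8, 15, 10]

arr[0]=8 <= 10: swap with position 0, array becomes [8, 11, 8, 15, 10]
arr[1]=11 > 10: no swap
arr[2]=8 <= 10: swap with position 1, array becomes [8, 8, 11, 15, 10]
arr[3]=15 > 10: no swap

Place pivot at position 2: [8, 8, 10, 15, 11]
Pivot position: 2

After partitioning with pivot 10, the array becomes [8, 8, 10, 15, 11]. The pivot is placed at index 2. All elements to the left of the pivot are <= 10, and all elements to the right are > 10.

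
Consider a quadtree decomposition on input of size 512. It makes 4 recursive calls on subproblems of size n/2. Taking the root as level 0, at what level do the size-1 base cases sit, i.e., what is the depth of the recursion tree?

For divide and conquer with division factor 2:

Problem sizes at each level:
Level 0: 512
Level 1: 256
Level 2: 128
Level 3: 64
Level 4: 32
Level 5: 16
Level 6: 8
Level 7: 4
Level 8: 2
Level 9: 1

The root is level 0 and the size-1 base case is level 9 (the tree spans levels 0 through 9, i.e. 10 levels counting the root), so the depth is the number of divisions: log_2(512) = 9

The recursion tree depth is log_2(512) = 9. At each level, the problem size is divided by 2, so it takes 9 divisions to reduce to a base case of size 1. The algorithm makes 4 recursive calls at each level.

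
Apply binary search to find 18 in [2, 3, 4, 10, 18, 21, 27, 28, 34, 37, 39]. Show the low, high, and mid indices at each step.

Binary search for 18 in [2, 3, 4, 10, 18, 21, 27, 28, 34, 37, 39]:

lo=0, hi=10, mid=5, arr[mid]=21 -> 21 > 18, search left half
lo=0, hi=4, mid=2, arr[mid]=4 -> 4 < 18, search right half
lo=3, hi=4, mid=3, arr[mid]=10 -> 10 < 18, search right half
lo=4, hi=4, mid=4, arr[mid]=18 -> Found target at index 4!

Binary search finds 18 at index 4 after 4 comparisons. The search repeatedly halves the search space by comparing with the middle element.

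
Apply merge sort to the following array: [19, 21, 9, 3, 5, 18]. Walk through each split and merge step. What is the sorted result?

Merge sort trace:

Split: [19, 21, 9, 3, 5, 18] -> [19, 21, 9] and [3, 5, 18]
  Split: [19, 21, 9] -> [19] and [21, 9]
    Split: [21, 9] -> [21] and [9]
    Merge: [21] + [9] -> [9, 21]
  Merge: [19] + [9, 21] -> [9, 19, 21]
  Split: [3, 5, 18] -> [3] and [5, 18]
    Split: [5, 18] -> [5] and [18]
    Merge: [5] + [18] -> [5, 18]
  Merge: [3] + [5, 18] -> [3, 5, 18]
Merge: [9, 19, 21] + [3, 5, 18] -> [3, 5, 9, 18, 19, 21]

Final sorted array: [3, 5, 9, 18, 19, 21]

The merge sort proceeds by recursively splitting the array and merging sorted halves.
After all merges, the sorted array is [3, 5, 9, 18, 19, 21].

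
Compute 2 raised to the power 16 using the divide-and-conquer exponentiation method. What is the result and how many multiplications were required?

Computing 2^16 by squaring (build up from 2^1; each line after the first costs one multiplication):

2^1 = 2
2^2 = (2^1)^2 = 2^2 = 4
2^4 = (2^2)^2 = 4^2 = 16
2^8 = (2^4)^2 = 16^2 = 256
2^16 = (2^8)^2 = 256^2 = 65536

Result: 65536
Multiplications needed: 4 (4 lines after 2^1)

2^16 = 65536. Using exponentiation by squaring, this requires 4 multiplications. The key idea: if the exponent is even, square the half-power; if odd, multiply by the base once.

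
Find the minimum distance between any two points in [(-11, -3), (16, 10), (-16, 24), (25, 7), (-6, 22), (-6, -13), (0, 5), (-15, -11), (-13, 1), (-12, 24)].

Computing all pairwise distances among 10 points:

d((-11, -3), (16, 10)) = 29.9666
d((-11, -3), (-16, 24)) = 27.4591
d((-11, -3), (25, 7)) = 37.3631
d((-11, -3), (-6, 22)) = 25.4951
d((-11, -3), (-6, -13)) = 11.1803
d((-11, -3), (0, 5)) = 13.6015
d((-11, -3), (-15, -11)) = 8.9443
d((-11, -3), (-13, 1)) = 4.4721
d((-11, -3), (-12, 24)) = 27.0185
d((16, 10), (-16, 24)) = 34.9285
d((16, 10), (25, 7)) = 9.4868
d((16, 10), (-6, 22)) = 25.0599
d((16, 10), (-6, -13)) = 31.8277
d((16, 10), (0, 5)) = 16.7631
d((16, 10), (-15, -11)) = 37.4433
d((16, 10), (-13, 1)) = 30.3645
d((16, 10), (-12, 24)) = 31.305
d((-16, 24), (25, 7)) = 44.3847
d((-16, 24), (-6, 22)) = 10.198
d((-16, 24), (-6, -13)) = 38.3275
d((-16, 24), (0, 5)) = 24.8395
d((-16, 24), (-15, -11)) = 35.0143
d((-16, 24), (-13, 1)) = 23.1948
d((-16, 24), (-12, 24)) = 4.0 <-- minimum
d((25, 7), (-6, 22)) = 34.4384
d((25, 7), (-6, -13)) = 36.8917
d((25, 7), (0, 5)) = 25.0799
d((25, 7), (-15, -11)) = 43.8634
d((25, 7), (-13, 1)) = 38.4708
d((25, 7), (-12, 24)) = 40.7185
d((-6, 22), (-6, -13)) = 35.0
d((-6, 22), (0, 5)) = 18.0278
d((-6, 22), (-15, -11)) = 34.2053
d((-6, 22), (-13, 1)) = 22.1359
d((-6, 22), (-12, 24)) = 6.3246
d((-6, -13), (0, 5)) = 18.9737
d((-6, -13), (-15, -11)) = 9.2195
d((-6, -13), (-13, 1)) = 15.6525
d((-6, -13), (-12, 24)) = 37.4833
d((0, 5), (-15, -11)) = 21.9317
d((0, 5), (-13, 1)) = 13.6015
d((0, 5), (-12, 24)) = 22.4722
d((-15, -11), (-13, 1)) = 12.1655
d((-15, -11), (-12, 24)) = 35.1283
d((-13, 1), (-12, 24)) = 23.0217

Closest pair: (-16, 24) and (-12, 24) with distance 4.0

The closest pair is (-16, 24) and (-12, 24) with Euclidean distance 4.0. For 10 points, brute-force pairwise comparison is shown above. For large n, the divide-and-conquer algorithm (sort by x, recurse on halves, check the dividing strip) achieves O(n log n).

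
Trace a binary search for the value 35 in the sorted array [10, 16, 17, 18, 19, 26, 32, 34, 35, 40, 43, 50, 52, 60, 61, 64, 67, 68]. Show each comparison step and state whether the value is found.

Binary search for 35 in [10, 16, 17, 18, 19, 26, 32, 34, 35, 40, 43, 50, 52, 60, 61, 64, 67, 68]:

lo=0, hi=17, mid=8, arr[mid]=35 -> Found target at index 8!

Binary search finds 35 at index 8 after 1 comparisons. The search repeatedly halves the search space by comparing with the middle element.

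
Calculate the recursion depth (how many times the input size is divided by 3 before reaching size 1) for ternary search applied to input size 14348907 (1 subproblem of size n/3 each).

For divide and conquer with division factor 3:

Problem sizes at each level:
Level 0: 14348907
Level 1: 4782969
Level 2: 1594323
Level 3: 531441
Level 4: 177147
Level 5: 59049
Level 6: 19683
Level 7: 6561
Level 8: 2187
Level 9: 729
Level 10: 243
Level 11: 81
Level 12: 27
Level 13: 9
Level 14: 3
Level 15: 1

The root is level 0 and the size-1 base case is level 15 (the tree spans levels 0 through 15, i.e. 16 levels counting the root), so the depth is the number of divisions: log_3(14348907) = 15

The recursion tree depth is log_3(14348907) = 15. At each level, the problem size is divided by 3, so it takes 15 divisions to reduce to a base case of size 1. The algorithm makes 1 recursive call at each level.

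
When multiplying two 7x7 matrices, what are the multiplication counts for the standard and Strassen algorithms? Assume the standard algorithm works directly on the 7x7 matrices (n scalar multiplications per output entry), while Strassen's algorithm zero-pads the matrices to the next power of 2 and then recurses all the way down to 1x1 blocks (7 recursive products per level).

Matrix multiplication for 7x7 matrices:

Strassen's algorithm requires power-of-2 dimensions. Pad 7x7 to 8x8 (next power of 2).

Standard algorithm: 7^3 = 343 multiplications
Strassen's algorithm: 7^(log2(8)) = 7^3 = 343 multiplications
Savings: 343 - 343 = 0 multiplications

Standard: 343 multiplications (7^3). Strassen: 343 multiplications (7^3, after padding to 8x8). Strassen reduces 8 recursive multiplications to 7 at each level.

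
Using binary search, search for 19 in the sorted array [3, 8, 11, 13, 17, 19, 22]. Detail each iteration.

Binary search for 19 in [3, 8, 11, 13, 17, 19, 22]:

lo=0, hi=6, mid=3, arr[mid]=13 -> 13 < 19, search right half
lo=4, hi=6, mid=5, arr[mid]=19 -> Found target at index 5!

Binary search finds 19 at index 5 after 2 comparisons. The search repeatedly halves the search space by comparing with the middle element.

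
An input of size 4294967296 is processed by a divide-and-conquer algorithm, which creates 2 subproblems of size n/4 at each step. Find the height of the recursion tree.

For divide and conquer with division factor 4:

Problem sizes at each level:
Level 0: 4294967296
Level 1: 1073741824
Level 2: 268435456
Level 3: 67108864
Level 4: 16777216
Level 5: 4194304
Level 6: 1048576
Level 7: 262144
Level 8: 65536
Level 9: 16384
Level 10: 4096
Level 11: 1024
Level 12: 256
Level 13: 64
Level 14: 16
Level 15: 4
Level 16: 1

The root is level 0 and the size-1 base case is level 16 (the tree spans levels 0 through 16, i.e. 17 levels counting the root), so the depth is the number of divisions: log_4(4294967296) = 16

The recursion tree depth is log_4(4294967296) = 16. At each level, the problem size is divided by 4, so it takes 16 divisions to reduce to a base case of size 1. The algorithm makes 2 recursive calls at each level.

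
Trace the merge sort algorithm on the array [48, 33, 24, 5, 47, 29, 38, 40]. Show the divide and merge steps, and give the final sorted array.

Merge sort trace:

Split: [48, 33, 24, 5, 47, 29, 38, 40] -> [48, 33, 24, 5] and [47, 29, 38, 40]
  Split: [48, 33, 24, 5] -> [48, 33] and [24, 5]
    Split: [48, 33] -> [48] and [33]
    Merge: [48] + [33] -> [33, 48]
    Split: [24, 5] -> [24] and [5]
    Merge: [24] + [5] -> [5, 24]
  Merge: [33, 48] + [5, 24] -> [5, 24, 33, 48]
  Split: [47, 29, 38, 40] -> [47, 29] and [38, 40]
    Split: [47, 29] -> [47] and [29]
    Merge: [47] + [29] -> [29, 47]
    Split: [38, 40] -> [38] and [40]
    Merge: [38] + [40] -> [38, 40]
  Merge: [29, 47] + [38, 40] -> [29, 38, 40, 47]
Merge: [5, 24, 33, 48] + [29, 38, 40, 47] -> [5, 24, 29, 33, 38, 40, 47, 48]

Final sorted array: [5, 24, 29, 33, 38, 40, 47, 48]

The merge sort proceeds by recursively splitting the array and merging sorted halves.
After all merges, the sorted array is [5, 24, 29, 33, 38, 40, 47, 48].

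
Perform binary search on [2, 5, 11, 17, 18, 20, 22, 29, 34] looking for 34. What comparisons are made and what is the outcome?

Binary search for 34 in [2, 5, 11, 17, 18, 20, 22, 29, 34]:

lo=0, hi=8, mid=4, arr[mid]=18 -> 18 < 34, search right half
lo=5, hi=8, mid=6, arr[mid]=22 -> 22 < 34, search right half
lo=7, hi=8, mid=7, arr[mid]=29 -> 29 < 34, search right half
lo=8, hi=8, mid=8, arr[mid]=34 -> Found target at index 8!

Binary search finds 34 at index 8 after 4 comparisons. The search repeatedly halves the search space by comparing with the middle element.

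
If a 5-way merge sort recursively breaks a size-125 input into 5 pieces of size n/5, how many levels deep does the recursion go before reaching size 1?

For divide and conquer with division factor 5:

Problem sizes at each level:
Level 0: 125
Level 1: 25
Level 2: 5
Level 3: 1

The root is level 0 and the size-1 base case is level 3 (the tree spans levels 0 through 3, i.e. 4 levels counting the root), so the depth is the number of divisions: log_5(125) = 3

The recursion tree depth is log_5(125) = 3. At each level, the problem size is divided by 5, so it takes 3 divisions to reduce to a base case of size 1. The algorithm makes 5 recursive calls at each level.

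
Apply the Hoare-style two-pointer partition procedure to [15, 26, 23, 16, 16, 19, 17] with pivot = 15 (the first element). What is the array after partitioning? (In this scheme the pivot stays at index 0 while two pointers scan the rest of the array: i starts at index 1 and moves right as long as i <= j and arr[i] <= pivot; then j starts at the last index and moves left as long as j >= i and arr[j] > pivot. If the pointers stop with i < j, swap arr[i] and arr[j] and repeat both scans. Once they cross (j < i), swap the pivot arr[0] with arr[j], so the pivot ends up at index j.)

Hoare-style two-pointer partition with pivot = 15:

Initial array: [15, 26, 23, 16, 16, 19, 17]

Pointers start at i = 1, j = 6.
i ends at 1, j ends at 0: the pointers have crossed (j < i), so scanning stops.

j = 0, so swapping arr[0] with arr[j] leaves the pivot at position 0: [15, 26, 23, 16, 16, 19, 17]
Pivot position: 0

After partitioning with pivot 15, the array becomes [15, 26, 23, 16, 16, 19, 17]. The pivot is placed at index 0. All elements to the left of the pivot are <= 15, and all elements to the right are > 15.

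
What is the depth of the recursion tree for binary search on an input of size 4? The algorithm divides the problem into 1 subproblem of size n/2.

For divide and conquer with division factor 2:

Problem sizes at each level:
Level 0: 4
Level 1: 2
Level 2: 1

The root is level 0 and the size-1 base case is level 2 (the tree spans levels 0 through 2, i.e. 3 levels counting the root), so the depth is the number of divisions: log_2(4) = 2

The recursion tree depth is log_2(4) = 2. At each level, the problem size is divided by 2, so it takes 2 divisions to reduce to a base case of size 1. The algorithm makes 1 recursive call at each level.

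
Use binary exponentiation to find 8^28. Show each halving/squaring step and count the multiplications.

Computing 8^28 by squaring (build up from 8^1; each line after the first costs one multiplication):

8^1 = 8
8^2 = (8^1)^2 = 8^2 = 64
8^3 = 8 * 8^2 = 8 * 64 = 512
8^6 = (8^3)^2 = 512^2 = 262144
8^7 = 8 * 8^6 = 8 * 262144 = 2097152
8^14 = (8^7)^2 = 2097152^2 = 4398046511104
8^28 = (8^14)^2 = 4398046511104^2 = 19342813113834066795298816

Result: 19342813113834066795298816
Multiplications needed: 6 (6 lines after 8^1)

8^28 = 19342813113834066795298816. Using exponentiation by squaring, this requires 6 multiplications. The key idea: if the exponent is even, square the half-power; if odd, multiply by the base once.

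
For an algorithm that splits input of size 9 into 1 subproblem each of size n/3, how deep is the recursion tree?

For divide and conquer with division factor 3:

Problem sizes at each level:
Level 0: 9
Level 1: 3
Level 2: 1

The root is level 0 and the size-1 base case is level 2 (the tree spans levels 0 through 2, i.e. 3 levels counting the root), so the depth is the number of divisions: log_3(9) = 2

The recursion tree depth is log_3(9) = 2. At each level, the problem size is divided by 3, so it takes 2 divisions to reduce to a base case of size 1. The algorithm makes 1 recursive call at each level.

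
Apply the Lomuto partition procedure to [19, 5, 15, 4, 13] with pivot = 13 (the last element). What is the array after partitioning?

Lomuto partition with pivot = 13:

Initial array: [19, 5, 15, 4, 13]

arr[0]=19 > 13: no swap
arr[1]=5 <= 13: swap with position 0, array becomes [5, 19, 15, 4, 13]
arr[2]=15 > 13: no swap
arr[3]=4 <= 13: swap with position 1, array becomes [5, 4, 15, 19, 13]

Place pivot at position 2: [5, 4, 13, 19, 15]
Pivot position: 2

After partitioning with pivot 13, the array becomes [5, 4, 13, 19, 15]. The pivot is placed at index 2. All elements to the left of the pivot are <= 13, and all elements to the right are > 13.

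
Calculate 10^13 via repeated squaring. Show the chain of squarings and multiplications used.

Computing 10^13 by squaring (build up from 10^1; each line after the first costs one multiplication):

10^1 = 10
10^2 = (10^1)^2 = 10^2 = 100
10^3 = 10 * 10^2 = 10 * 100 = 1000
10^6 = (10^3)^2 = 1000^2 = 1000000
10^12 = (10^6)^2 = 1000000^2 = 1000000000000
10^13 = 10 * 10^12 = 10 * 1000000000000 = 10000000000000

Result: 10000000000000
Multiplications needed: 5 (5 lines after 10^1)

10^13 = 10000000000000. Using exponentiation by squaring, this requires 5 multiplications. The key idea: if the exponent is even, square the half-power; if odd, multiply by the base once.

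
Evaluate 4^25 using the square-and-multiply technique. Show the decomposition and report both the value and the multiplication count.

Computing 4^25 by squaring (build up from 4^1; each line after the first costs one multiplication):

4^1 = 4
4^2 = (4^1)^2 = 4^2 = 16
4^3 = 4 * 4^2 = 4 * 16 = 64
4^6 = (4^3)^2 = 64^2 = 4096
4^12 = (4^6)^2 = 4096^2 = 16777216
4^24 = (4^12)^2 = 16777216^2 = 281474976710656
4^25 = 4 * 4^24 = 4 * 281474976710656 = 1125899906842624

Result: 1125899906842624
Multiplications needed: 6 (6 lines after 4^1)

4^25 = 1125899906842624. Using exponentiation by squaring, this requires 6 multiplications. The key idea: if the exponent is even, square the half-power; if odd, multiply by the base once.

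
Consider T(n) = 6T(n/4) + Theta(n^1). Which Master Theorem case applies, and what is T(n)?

Master Theorem for T(n) = 6T(n/4) + O(n^1):

a = 6, b = 4, c = 1
log_b(a) = log_4(6) = 1.2925

Case 1: c = 1 < log_4(6) = 1.2925
T(n) = O(n^(log_4 6))

For T(n) = 6T(n/4) + O(n^1): log_4(6) = 1.2925. This is Case 1 of the Master Theorem (c < log_b(a), work dominated by leaves), giving O(n^(log_4 6)).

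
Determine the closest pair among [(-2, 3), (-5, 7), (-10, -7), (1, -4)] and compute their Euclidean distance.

Computing all pairwise distances among 4 points:

d((-2, 3), (-5, 7)) = 5.0 <-- minimum
d((-2, 3), (-10, -7)) = 12.8062
d((-2, 3), (1, -4)) = 7.6158
d((-5, 7), (-10, -7)) = 14.8661
d((-5, 7), (1, -4)) = 12.53
d((-10, -7), (1, -4)) = 11.4018

Closest pair: (-2, 3) and (-5, 7) with distance 5.0

The closest pair is (-2, 3) and (-5, 7) with Euclidean distance 5.0. For 4 points, brute-force pairwise comparison is shown above. For large n, the divide-and-conquer algorithm (sort by x, recurse on halves, check the dividing strip) achieves O(n log n).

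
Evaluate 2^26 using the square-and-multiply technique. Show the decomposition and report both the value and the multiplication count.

Computing 2^26 by squaring (build up from 2^1; each line after the first costs one multiplication):

2^1 = 2
2^2 = (2^1)^2 = 2^2 = 4
2^3 = 2 * 2^2 = 2 * 4 = 8
2^6 = (2^3)^2 = 8^2 = 64
2^12 = (2^6)^2 = 64^2 = 4096
2^13 = 2 * 2^12 = 2 * 4096 = 8192
2^26 = (2^13)^2 = 8192^2 = 67108864

Result: 67108864
Multiplications needed: 6 (6 lines after 2^1)

2^26 = 67108864. Using exponentiation by squaring, this requires 6 multiplications. The key idea: if the exponent is even, square the half-power; if odd, multiply by the base once.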